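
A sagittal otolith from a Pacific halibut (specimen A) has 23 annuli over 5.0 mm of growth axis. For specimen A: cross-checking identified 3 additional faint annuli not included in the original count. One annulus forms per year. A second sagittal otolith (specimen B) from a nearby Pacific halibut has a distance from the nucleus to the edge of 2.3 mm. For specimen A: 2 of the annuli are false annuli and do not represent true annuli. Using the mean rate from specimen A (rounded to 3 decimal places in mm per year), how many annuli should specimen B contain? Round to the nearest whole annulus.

Specimen A: true annulus count = 23 − 2 + 3 = 24.
A: 5.0 mm over 24 years gives 5.0 / 24 ≈ 0.208 mm/year.
For B, 2.3 / 0.208 = 11.06 years ≈ 11 annuli.

11 annuli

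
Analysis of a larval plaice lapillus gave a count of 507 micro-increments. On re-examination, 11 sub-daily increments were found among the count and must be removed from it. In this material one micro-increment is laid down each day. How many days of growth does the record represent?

496 days

Adjusted count: 507 − 11 = 496 micro-increments.
With a one-to-one micro-increment periodicity this is 496 days.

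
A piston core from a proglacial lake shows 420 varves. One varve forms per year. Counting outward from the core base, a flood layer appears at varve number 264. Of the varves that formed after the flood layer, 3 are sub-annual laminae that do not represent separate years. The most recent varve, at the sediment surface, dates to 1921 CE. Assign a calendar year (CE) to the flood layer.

420 − 264 = 156 varves lie beyond the flood layer toward the sediment surface.
Excluding 3 false varves: 156 − 3 = 153.
Counting back 153 years from 1921 CE places the flood layer in 1921 − 153 = 1768 CE.

1768 CE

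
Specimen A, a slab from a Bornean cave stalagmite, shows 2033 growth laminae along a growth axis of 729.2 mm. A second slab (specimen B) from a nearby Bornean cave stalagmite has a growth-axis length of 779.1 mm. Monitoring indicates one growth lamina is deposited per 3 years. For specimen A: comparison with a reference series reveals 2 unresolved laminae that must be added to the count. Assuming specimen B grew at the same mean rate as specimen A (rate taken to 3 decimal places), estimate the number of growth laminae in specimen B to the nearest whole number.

Specimen A: after corrections the count is 2033 + 2 = 2035 growth laminae.
Specimen A: 2035 growth laminae at 3 years each span 2035 × 3 = 6105 years.
A: 729.2 mm over 6105 years gives 729.2 / 6105 ≈ 0.119 mm per year.
B spans 779.1 / 0.119 = 6547.06 years; at 3 years per growth lamina that is 6547.06 / 3 ≈ 2182 growth laminae.

2182 growth laminae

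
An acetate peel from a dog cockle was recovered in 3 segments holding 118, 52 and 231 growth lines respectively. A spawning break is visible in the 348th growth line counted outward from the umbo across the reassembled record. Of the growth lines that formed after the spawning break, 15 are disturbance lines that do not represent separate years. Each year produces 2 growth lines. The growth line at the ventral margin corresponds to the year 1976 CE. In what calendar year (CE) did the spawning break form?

1957 CE

Total growth lines = 118 + 52 + 231 = 401.
401 − 348 = 53 growth lines lie beyond the spawning break toward the ventral margin.
Excluding 15 false growth lines: 53 − 15 = 38.
38 growth lines at 2 per year is 38 / 2 = 19 years.
Counting back 19 years from 1976 CE places the spawning break in 1976 − 19 = 1957 CE.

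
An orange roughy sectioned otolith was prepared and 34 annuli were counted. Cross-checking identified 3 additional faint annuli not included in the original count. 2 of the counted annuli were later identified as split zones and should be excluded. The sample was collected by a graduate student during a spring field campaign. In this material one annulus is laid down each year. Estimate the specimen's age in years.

35 years

True annulus count = 34 − 2 + 3 = 35.
One annulus per year makes the duration 35 years.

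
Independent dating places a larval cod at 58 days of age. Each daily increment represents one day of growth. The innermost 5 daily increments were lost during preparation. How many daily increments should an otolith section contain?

53 daily increments

One daily increment per day gives 58 daily increments over 58 days.
58 − 5 missed = 53 daily increments expected in the prepared section.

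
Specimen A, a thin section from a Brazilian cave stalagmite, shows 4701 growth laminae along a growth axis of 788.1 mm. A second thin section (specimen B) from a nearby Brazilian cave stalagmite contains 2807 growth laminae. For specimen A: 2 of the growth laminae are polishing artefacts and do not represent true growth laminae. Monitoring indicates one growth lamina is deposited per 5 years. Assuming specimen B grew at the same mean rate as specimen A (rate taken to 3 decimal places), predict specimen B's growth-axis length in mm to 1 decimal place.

Specimen A: adjusted count: 4701 − 2 = 4699 growth laminae.
Specimen A: multiplying by 5 years per growth lamina: 4699 × 5 = 23495 years.
A: Mean rate = 788.1 mm / 23495 years ≈ 0.034 mm/yr.
Specimen B: multiplying by 5 years per growth lamina: 2807 × 5 = 14035 years. Length of B = 0.034 × 14035 = 477.2 mm.

477.2 mm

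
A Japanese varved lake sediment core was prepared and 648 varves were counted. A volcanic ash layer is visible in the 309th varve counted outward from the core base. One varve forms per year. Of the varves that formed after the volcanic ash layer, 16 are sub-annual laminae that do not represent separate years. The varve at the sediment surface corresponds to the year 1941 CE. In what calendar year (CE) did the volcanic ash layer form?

The volcanic ash layer sits at varve 309 from the core base, so 648 − 309 = 339 varves formed after it.
339 − 16 false = 323 true varves after the volcanic ash layer.
The varve at the sediment surface is 1941 CE, so the volcanic ash layer dates to 1941 − 323 = 1618 CE.

1618 CE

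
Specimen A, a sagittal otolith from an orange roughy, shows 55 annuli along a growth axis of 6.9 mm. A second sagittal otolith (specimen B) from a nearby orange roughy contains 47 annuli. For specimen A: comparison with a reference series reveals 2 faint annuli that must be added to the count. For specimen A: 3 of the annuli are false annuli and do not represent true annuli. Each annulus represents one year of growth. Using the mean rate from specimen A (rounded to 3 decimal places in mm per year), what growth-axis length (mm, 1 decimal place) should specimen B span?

6.0 mm

Specimen A: after corrections the count is 55 − 3 + 2 = 54 annuli.
A: 6.9 mm over 54 years gives 6.9 / 54 ≈ 0.128 mm per year.
For B, 0.128 mm/year × 47 years = 6.0 mm.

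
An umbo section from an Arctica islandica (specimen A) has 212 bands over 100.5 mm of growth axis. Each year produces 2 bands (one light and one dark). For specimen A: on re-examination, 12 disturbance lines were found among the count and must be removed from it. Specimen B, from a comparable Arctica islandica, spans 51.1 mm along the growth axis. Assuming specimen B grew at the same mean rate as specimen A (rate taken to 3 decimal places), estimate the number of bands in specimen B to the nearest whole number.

102 bands

Specimen A: correcting the raw count gives 212 − 12 = 200 true bands.
Specimen A: with 2 bands per year, 200 / 2 = 100 years.
A: 100.5 mm over 100 years gives 100.5 / 100 ≈ 1.005 mm/yr.
For B, 51.1 / 1.005 = 50.85 years; at 2 bands per year that is 50.85 × 2 ≈ 102 bands.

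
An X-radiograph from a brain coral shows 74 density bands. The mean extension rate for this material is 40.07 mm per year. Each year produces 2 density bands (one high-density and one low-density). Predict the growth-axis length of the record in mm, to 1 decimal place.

With 2 density bands per year, 74 / 2 = 37 years.
37 years at 40.07 mm/year gives 40.07 × 37 = 1482.6 mm.

1482.6 mm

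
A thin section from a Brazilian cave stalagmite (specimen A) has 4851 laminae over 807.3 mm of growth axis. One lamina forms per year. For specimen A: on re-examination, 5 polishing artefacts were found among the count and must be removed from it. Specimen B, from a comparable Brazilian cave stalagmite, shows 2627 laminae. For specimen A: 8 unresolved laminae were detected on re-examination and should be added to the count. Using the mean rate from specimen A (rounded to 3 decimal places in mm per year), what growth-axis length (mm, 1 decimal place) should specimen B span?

436.1 mm

Specimen A: adjusted count: 4851 − 5 + 8 = 4854 laminae.
A: Mean rate = 807.3 mm / 4854 years ≈ 0.166 mm/yr.
B's length ≈ 0.166 × 2627 = 436.1 mm.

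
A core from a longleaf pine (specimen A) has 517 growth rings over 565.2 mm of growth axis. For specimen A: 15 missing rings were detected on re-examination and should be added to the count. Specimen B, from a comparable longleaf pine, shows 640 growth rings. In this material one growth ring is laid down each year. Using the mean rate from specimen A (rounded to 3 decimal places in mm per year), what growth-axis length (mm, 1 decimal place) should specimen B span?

679.7 mm

Specimen A: correcting the raw count gives 517 + 15 = 532 true growth rings.
A: Extension rate ≈ 565.2 / 532 = 1.062 mm per year.
For B, 1.062 mm/year × 640 years = 679.7 mm.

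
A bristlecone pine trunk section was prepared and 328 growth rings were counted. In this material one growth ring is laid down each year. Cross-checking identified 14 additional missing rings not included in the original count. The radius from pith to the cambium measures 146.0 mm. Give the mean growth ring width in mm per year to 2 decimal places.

True growth ring count = 328 + 14 = 342.
Extension rate ≈ 146.0 / 342 = 0.43 mm per year.

0.43 mm per year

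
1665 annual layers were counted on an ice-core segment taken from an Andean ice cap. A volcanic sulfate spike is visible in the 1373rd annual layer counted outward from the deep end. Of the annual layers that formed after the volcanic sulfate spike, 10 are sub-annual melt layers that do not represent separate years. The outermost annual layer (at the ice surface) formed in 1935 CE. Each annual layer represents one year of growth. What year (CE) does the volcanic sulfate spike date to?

1653 CE

1665 − 1373 = 292 annual layers lie beyond the volcanic sulfate spike toward the ice surface.
Removing the 10 false annual layers leaves 292 − 10 = 282 true annual layers beyond the volcanic sulfate spike.
1935 − 282 = 1653 CE.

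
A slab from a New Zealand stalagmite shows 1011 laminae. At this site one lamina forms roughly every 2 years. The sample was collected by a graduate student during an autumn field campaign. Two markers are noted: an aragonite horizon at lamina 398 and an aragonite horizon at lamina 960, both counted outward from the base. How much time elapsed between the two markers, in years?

960 − 398 = 562 laminae lie between the two events.
Multiplying by 2 years per lamina: 562 × 2 = 1124 years.

1124 yr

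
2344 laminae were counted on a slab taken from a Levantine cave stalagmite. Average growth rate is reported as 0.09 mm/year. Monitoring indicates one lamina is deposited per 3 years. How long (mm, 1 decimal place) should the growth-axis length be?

632.9 mm

2344 laminae at 3 years each span 2344 × 3 = 7032 years.
7032 years at 0.09 mm/year gives 0.09 × 7032 = 632.9 mm.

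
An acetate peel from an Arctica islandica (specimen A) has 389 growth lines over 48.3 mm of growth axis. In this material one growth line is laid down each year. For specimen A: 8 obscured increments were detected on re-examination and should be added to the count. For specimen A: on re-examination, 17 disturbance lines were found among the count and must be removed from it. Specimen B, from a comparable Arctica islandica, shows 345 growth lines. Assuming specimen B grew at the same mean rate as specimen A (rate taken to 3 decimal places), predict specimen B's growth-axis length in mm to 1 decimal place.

43.8 mm

Specimen A: adjusted count: 389 − 17 + 8 = 380 growth lines.
A: 48.3 mm over 380 years gives 48.3 / 380 ≈ 0.127 mm per year.
B's length ≈ 0.127 × 345 = 43.8 mm.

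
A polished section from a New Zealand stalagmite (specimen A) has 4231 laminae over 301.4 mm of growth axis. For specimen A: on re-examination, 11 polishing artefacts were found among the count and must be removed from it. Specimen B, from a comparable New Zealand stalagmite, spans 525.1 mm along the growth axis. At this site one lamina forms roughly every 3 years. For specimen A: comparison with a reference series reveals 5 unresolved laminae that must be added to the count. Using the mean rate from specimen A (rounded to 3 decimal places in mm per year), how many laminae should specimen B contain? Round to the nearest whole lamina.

Specimen A: true lamina count = 4231 − 11 + 5 = 4225.
Specimen A: at 3 years per lamina, 4225 × 3 = 12675 years.
A: Mean rate = 301.4 mm / 12675 years ≈ 0.024 mm per year.
B spans 525.1 / 0.024 = 21879.17 years; at 3 years per lamina that is 21879.17 / 3 ≈ 7293 laminae.

7293 laminae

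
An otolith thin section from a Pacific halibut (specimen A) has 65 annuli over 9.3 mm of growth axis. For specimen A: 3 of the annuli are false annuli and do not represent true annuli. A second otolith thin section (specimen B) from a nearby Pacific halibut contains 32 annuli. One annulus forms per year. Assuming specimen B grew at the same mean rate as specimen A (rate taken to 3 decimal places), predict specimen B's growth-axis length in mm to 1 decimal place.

4.8 mm

Specimen A: true annulus count = 65 − 3 = 62.
A: Mean rate = 9.3 mm / 62 years ≈ 0.150 mm per year.
For B, 0.150 mm/year × 32 years = 4.8 mm.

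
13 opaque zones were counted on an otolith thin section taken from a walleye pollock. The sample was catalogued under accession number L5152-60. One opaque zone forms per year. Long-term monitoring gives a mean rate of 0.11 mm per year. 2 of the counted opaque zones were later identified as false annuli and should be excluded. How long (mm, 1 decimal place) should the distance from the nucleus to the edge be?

True opaque zone count = 13 − 2 = 11.
11 years at 0.11 mm/year gives 0.11 × 11 = 1.2 mm.

1.2 mm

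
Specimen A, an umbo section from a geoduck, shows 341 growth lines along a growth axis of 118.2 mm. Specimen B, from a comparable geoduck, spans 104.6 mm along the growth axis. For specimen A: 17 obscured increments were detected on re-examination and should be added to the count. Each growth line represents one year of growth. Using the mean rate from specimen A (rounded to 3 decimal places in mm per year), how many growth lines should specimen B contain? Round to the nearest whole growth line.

317 growth lines

Specimen A: after corrections the count is 341 + 17 = 358 growth lines.
A: Extension rate ≈ 118.2 / 358 = 0.330 mm per year.
B spans 104.6 / 0.330 = 316.97 years ≈ 317 growth lines.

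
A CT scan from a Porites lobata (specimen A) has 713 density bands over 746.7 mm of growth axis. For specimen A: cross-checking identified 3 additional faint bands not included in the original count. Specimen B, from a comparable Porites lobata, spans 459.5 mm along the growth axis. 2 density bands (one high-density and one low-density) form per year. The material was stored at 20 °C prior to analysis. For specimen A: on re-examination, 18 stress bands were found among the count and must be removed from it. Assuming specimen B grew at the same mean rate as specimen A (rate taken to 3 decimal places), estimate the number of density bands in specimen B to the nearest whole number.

429 density bands

Specimen A: after corrections the count is 713 − 18 + 3 = 698 density bands.
Specimen A: with 2 density bands per year, 698 / 2 = 349 years.
A: 746.7 mm over 349 years gives 746.7 / 349 ≈ 2.140 mm/year.
B spans 459.5 / 2.140 = 214.72 years; at 2 density bands per year that is 214.72 × 2 ≈ 429 density bands.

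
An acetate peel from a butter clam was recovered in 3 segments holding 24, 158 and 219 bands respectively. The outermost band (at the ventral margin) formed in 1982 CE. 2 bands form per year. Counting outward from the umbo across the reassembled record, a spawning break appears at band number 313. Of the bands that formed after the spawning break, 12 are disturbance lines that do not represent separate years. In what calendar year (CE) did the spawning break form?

Total bands = 24 + 158 + 219 = 401.
The spawning break sits at band 313 from the umbo, so 401 − 313 = 88 bands formed after it.
Removing the 12 false bands leaves 88 − 12 = 76 true bands beyond the spawning break.
With 2 bands per year, 76 / 2 = 38 years.
Counting back 38 years from 1982 CE places the spawning break in 1982 − 38 = 1944 CE.

1944 CE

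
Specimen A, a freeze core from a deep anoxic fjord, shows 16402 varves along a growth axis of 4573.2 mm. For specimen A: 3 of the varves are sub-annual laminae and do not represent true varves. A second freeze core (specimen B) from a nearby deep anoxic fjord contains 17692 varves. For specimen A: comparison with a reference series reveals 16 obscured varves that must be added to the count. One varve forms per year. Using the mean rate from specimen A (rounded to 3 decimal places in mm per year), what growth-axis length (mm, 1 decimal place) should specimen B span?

Specimen A: true varve count = 16402 − 3 + 16 = 16415.
A: Mean rate = 4573.2 mm / 16415 years ≈ 0.279 mm/yr.
B's length ≈ 0.279 × 17692 = 4936.1 mm.

4936.1 mm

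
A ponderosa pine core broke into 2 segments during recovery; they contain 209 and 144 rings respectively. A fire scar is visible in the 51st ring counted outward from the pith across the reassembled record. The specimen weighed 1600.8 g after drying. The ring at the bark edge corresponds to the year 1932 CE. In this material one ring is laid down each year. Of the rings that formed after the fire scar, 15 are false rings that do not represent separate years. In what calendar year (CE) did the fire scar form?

Total rings = 209 + 144 = 353.
The fire scar sits at ring 51 from the pith, so 353 − 51 = 302 rings formed after it.
Removing the 15 false rings leaves 302 − 15 = 287 true rings beyond the fire scar.
1932 − 287 = 1645 CE.

1645 CE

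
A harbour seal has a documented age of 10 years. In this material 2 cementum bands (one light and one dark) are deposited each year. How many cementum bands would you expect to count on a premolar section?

10 years at 2 cementum bands per year gives 10 × 2 = 20 cementum bands.
So 20 cementum bands should be present.

20 cementum bands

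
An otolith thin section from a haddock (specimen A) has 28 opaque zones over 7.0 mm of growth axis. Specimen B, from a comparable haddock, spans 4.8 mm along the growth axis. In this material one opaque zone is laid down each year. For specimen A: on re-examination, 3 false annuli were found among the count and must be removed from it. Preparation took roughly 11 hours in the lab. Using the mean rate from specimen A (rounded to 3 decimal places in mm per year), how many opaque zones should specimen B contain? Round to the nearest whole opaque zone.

17 opaque zones

Specimen A: correcting the raw count gives 28 − 3 = 25 true opaque zones.
A: Mean rate = 7.0 mm / 25 years ≈ 0.280 mm per year.
B spans 4.8 / 0.280 = 17.14 years ≈ 17 opaque zones.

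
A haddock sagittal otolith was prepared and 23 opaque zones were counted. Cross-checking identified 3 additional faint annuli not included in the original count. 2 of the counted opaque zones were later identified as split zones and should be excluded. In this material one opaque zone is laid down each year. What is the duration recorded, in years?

Correcting the raw count gives 23 − 2 + 3 = 24 true opaque zones.
One opaque zone per year makes the duration 24 years.

24 yr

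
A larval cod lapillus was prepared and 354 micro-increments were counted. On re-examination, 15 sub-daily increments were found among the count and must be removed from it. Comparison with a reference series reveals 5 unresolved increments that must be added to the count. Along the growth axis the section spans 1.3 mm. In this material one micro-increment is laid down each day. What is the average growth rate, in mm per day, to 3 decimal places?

After corrections the count is 354 − 15 + 5 = 344 micro-increments.
Extension rate ≈ 1.3 / 344 = 0.004 mm per day.

0.004 mm per day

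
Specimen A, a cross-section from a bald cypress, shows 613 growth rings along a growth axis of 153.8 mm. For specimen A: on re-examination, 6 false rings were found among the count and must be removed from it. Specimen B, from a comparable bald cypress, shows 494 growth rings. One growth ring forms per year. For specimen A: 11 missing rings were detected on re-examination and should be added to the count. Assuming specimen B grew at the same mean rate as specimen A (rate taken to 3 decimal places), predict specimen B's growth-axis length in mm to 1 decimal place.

123.0 mm

Specimen A: after corrections the count is 613 − 6 + 11 = 618 growth rings.
A: Extension rate ≈ 153.8 / 618 = 0.249 mm/year.
B's length ≈ 0.249 × 494 = 123.0 mm.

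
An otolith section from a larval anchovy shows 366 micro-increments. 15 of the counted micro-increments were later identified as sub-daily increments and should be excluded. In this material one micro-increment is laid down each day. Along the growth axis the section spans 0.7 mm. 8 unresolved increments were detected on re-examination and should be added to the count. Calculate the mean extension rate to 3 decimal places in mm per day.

0.002 mm per day

After corrections the count is 366 − 15 + 8 = 359 micro-increments.
Extension rate ≈ 0.7 / 359 = 0.002 mm per day.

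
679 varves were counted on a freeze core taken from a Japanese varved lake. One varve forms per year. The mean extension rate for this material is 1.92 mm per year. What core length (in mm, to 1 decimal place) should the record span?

1303.7 mm

The record spans 679 years at 1.92 mm per year.
Length ≈ 1.92 × 679 = 1303.7 mm.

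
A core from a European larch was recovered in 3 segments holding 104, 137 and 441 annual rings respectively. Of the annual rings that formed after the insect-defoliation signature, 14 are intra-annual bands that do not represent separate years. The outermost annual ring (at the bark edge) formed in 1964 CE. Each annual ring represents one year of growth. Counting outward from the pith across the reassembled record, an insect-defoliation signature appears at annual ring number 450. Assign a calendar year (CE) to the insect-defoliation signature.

Total annual rings = 104 + 137 + 441 = 682.
The insect-defoliation signature sits at annual ring 450 from the pith, so 682 − 450 = 232 annual rings formed after it.
Excluding 14 false annual rings: 232 − 14 = 218.
1964 − 218 = 1746 CE.

1746 CE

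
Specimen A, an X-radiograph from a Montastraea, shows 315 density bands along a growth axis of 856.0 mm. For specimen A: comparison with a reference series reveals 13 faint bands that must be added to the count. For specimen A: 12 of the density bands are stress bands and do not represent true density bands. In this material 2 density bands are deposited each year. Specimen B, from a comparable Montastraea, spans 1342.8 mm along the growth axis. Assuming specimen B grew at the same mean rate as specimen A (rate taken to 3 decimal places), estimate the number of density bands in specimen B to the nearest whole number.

Specimen A: adjusted count: 315 − 12 + 13 = 316 density bands.
Specimen A: with 2 density bands per year, 316 / 2 = 158 years.
A: 856.0 mm over 158 years gives 856.0 / 158 ≈ 5.418 mm per year.
Specimen B: 1342.8 mm / 5.418 mm per year = 247.84 years; at 2 density bands per year that is 247.84 × 2 ≈ 496 density bands.

496 density bands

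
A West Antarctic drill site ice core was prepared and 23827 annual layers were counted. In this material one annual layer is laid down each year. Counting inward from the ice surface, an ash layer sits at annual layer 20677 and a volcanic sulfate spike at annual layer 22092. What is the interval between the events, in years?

Separation: 22092 − 20677 = 1415 annual layers.
That is 1415 years at one annual layer per year.

1415 years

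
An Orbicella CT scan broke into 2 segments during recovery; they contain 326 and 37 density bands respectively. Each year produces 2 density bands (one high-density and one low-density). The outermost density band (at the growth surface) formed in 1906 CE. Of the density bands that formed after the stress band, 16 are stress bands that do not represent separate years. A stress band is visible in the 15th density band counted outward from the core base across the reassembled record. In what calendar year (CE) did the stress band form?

1740 CE

Total density bands = 326 + 37 = 363.
363 − 15 = 348 density bands lie beyond the stress band toward the growth surface.
Removing the 16 false density bands leaves 348 − 16 = 332 true density bands beyond the stress band.
With 2 density bands per year, 332 / 2 = 166 years.
The density band at the growth surface is 1906 CE, so the stress band dates to 1906 − 166 = 1740 CE.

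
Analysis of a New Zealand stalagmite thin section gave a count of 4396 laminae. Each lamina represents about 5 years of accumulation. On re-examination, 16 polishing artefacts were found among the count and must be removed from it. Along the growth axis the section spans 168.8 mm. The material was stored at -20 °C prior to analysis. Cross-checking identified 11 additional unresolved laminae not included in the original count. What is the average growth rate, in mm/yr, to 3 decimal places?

0.008 mm/yr

After corrections the count is 4396 − 16 + 11 = 4391 laminae.
4391 laminae at 5 years each span 4391 × 5 = 21955 years.
Mean rate = 168.8 mm / 21955 years ≈ 0.008 mm/yr.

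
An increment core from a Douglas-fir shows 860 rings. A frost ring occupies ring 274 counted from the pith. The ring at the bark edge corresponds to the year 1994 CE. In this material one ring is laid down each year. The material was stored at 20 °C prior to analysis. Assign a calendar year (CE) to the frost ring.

1408 CE

Between ring 274 and the bark edge there are 860 − 274 = 586 rings.
The ring at the bark edge is 1994 CE, so the frost ring dates to 1994 − 586 = 1408 CE.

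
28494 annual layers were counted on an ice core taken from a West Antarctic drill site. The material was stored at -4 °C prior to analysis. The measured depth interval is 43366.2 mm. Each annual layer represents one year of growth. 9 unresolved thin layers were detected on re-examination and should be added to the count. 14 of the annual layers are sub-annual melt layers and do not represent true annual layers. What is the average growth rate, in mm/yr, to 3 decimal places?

True annual layer count = 28494 − 14 + 9 = 28489.
Mean rate = 43366.2 mm / 28489 years ≈ 1.522 mm/yr.

1.522 mm/yr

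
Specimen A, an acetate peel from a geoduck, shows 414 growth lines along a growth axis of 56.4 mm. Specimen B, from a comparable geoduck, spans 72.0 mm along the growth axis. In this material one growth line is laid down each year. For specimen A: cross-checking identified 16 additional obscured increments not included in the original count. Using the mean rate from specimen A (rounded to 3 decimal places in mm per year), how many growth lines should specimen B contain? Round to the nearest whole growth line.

Specimen A: after corrections the count is 414 + 16 = 430 growth lines.
A: Mean rate = 56.4 mm / 430 years ≈ 0.131 mm/yr.
For B, 72.0 / 0.131 = 549.62 years ≈ 550 growth lines.

550 growth lines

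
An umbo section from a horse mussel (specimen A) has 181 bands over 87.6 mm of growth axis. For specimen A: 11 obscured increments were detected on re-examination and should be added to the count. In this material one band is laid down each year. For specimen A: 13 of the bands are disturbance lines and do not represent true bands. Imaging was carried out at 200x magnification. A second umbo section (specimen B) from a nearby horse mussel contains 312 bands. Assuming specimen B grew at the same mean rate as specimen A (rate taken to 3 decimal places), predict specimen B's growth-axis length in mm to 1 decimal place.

Specimen A: adjusted count: 181 − 13 + 11 = 179 bands.
A: Extension rate ≈ 87.6 / 179 = 0.489 mm/year.
Length of B = 0.489 × 312 = 152.6 mm.

152.6 mm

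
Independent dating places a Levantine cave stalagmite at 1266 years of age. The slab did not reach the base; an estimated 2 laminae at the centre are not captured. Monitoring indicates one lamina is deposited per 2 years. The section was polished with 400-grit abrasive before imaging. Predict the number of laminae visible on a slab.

631 laminae

One lamina every 2 years means 1266 / 2 = 633 laminae.
633 − 2 missed = 631 laminae expected in the prepared section.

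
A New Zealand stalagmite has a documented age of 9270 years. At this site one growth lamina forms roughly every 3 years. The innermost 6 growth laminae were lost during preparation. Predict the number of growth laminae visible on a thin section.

3084 growth laminae

Expected growth laminae: 9270 / 3 = 3090.
3090 − 6 missed = 3084 growth laminae expected in the prepared section.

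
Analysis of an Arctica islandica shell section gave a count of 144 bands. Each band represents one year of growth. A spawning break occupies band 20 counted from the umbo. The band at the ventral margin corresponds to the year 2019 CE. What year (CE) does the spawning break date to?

144 − 20 = 124 bands lie beyond the spawning break toward the ventral margin.
The band at the ventral margin is 2019 CE, so the spawning break dates to 2019 − 124 = 1895 CE.

1895 CE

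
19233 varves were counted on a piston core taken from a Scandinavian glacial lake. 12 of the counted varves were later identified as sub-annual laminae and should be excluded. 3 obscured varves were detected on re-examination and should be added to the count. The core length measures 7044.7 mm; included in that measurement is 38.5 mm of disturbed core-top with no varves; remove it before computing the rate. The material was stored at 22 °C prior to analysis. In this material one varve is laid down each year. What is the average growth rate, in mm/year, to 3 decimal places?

0.364 mm/year

True varve count = 19233 − 12 + 3 = 19224.
Removing the 38.5 mm offcut leaves 7044.7 − 38.5 = 7006.2 mm.
Extension rate ≈ 7006.2 / 19224 = 0.364 mm/year.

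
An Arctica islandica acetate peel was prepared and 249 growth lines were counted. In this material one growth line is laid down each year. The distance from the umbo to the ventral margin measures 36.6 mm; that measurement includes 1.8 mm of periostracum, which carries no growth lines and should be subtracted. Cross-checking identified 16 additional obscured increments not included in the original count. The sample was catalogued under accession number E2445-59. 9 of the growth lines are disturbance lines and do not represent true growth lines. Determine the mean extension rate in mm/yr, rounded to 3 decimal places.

0.136 mm/yr

True growth line count = 249 − 9 + 16 = 256.
The growth record spans 36.6 − 1.8 = 34.8 mm.
Mean rate = 34.8 mm / 256 years ≈ 0.136 mm/yr.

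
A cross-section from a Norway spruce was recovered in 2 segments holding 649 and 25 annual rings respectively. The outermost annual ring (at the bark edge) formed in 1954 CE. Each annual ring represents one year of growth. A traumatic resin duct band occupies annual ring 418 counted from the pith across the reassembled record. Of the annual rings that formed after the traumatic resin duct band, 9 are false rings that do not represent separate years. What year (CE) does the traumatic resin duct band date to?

Total annual rings = 649 + 25 = 674.
Between annual ring 418 and the bark edge there are 674 − 418 = 256 annual rings.
Removing the 9 false annual rings leaves 256 − 9 = 247 true annual rings beyond the traumatic resin duct band.
Counting back 247 years from 1954 CE places the traumatic resin duct band in 1954 − 247 = 1707 CE.

1707 CE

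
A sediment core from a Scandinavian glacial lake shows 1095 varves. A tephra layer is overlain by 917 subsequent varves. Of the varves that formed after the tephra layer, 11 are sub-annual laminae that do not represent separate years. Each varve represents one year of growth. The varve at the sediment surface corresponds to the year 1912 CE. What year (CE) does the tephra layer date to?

917 varves formed after the tephra layer.
917 − 11 false = 906 true varves after the tephra layer.
Counting back 906 years from 1912 CE places the tephra layer in 1912 − 906 = 1006 CE.

1006 CE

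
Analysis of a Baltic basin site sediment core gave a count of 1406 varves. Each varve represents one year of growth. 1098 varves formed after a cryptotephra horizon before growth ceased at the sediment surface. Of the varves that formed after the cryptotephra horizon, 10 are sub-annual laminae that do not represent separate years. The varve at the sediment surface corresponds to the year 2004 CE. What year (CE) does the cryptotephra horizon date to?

916 CE

There are 1098 varves younger than the cryptotephra horizon.
Removing the 10 false varves leaves 1098 − 10 = 1088 true varves beyond the cryptotephra horizon.
Counting back 1088 years from 2004 CE places the cryptotephra horizon in 2004 − 1088 = 916 CE.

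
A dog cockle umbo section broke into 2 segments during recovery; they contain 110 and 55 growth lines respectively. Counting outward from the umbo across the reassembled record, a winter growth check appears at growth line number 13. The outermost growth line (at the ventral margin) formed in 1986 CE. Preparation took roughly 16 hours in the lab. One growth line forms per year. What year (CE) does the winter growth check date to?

1834 CE

Total growth lines = 110 + 55 = 165.
165 − 13 = 152 growth lines lie beyond the winter growth check toward the ventral margin.
1986 − 152 = 1834 CE.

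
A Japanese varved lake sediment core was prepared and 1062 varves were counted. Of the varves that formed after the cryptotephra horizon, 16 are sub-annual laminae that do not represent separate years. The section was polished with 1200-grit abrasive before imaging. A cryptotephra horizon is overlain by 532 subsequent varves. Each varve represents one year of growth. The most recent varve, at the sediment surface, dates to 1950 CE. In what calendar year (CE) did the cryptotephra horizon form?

1434 CE

532 varves post-date the cryptotephra horizon.
Excluding 16 false varves: 532 − 16 = 516.
The varve at the sediment surface is 1950 CE, so the cryptotephra horizon dates to 1950 − 516 = 1434 CE.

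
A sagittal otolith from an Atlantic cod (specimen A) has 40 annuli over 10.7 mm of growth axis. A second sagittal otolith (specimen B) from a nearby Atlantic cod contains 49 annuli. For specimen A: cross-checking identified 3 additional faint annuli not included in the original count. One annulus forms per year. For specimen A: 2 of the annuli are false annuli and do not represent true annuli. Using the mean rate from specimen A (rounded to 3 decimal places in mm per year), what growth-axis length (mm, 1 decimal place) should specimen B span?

Specimen A: correcting the raw count gives 40 − 2 + 3 = 41 true annuli.
A: Extension rate ≈ 10.7 / 41 = 0.261 mm/year.
Length of B = 0.261 × 49 = 12.8 mm.

12.8 mm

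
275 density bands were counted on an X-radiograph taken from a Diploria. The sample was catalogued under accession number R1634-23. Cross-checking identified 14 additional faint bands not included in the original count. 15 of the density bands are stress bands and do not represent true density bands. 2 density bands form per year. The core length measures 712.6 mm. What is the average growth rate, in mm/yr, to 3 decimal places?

Adjusted count: 275 − 15 + 14 = 274 density bands.
Dividing by 2 density bands per year: 274 / 2 = 137 years.
Mean rate = 712.6 mm / 137 years ≈ 5.201 mm/yr.

5.201 mm/yr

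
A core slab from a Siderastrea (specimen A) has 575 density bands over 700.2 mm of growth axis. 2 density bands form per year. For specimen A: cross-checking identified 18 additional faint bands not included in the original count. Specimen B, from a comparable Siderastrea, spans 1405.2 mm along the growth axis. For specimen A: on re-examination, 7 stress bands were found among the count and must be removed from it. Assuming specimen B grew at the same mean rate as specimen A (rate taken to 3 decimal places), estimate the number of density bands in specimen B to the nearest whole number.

Specimen A: adjusted count: 575 − 7 + 18 = 586 density bands.
Specimen A: with 2 density bands per year, 586 / 2 = 293 years.
A: Mean rate = 700.2 mm / 293 years ≈ 2.390 mm/yr.
B spans 1405.2 / 2.390 = 587.95 years; at 2 density bands per year that is 587.95 × 2 ≈ 1176 density bands.

1176 density bands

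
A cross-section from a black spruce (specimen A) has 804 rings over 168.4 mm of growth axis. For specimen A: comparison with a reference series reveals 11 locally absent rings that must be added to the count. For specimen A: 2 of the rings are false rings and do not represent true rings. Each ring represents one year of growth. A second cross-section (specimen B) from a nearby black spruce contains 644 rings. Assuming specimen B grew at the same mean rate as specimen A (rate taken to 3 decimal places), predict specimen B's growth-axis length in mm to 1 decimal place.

Specimen A: true ring count = 804 − 2 + 11 = 813.
A: Extension rate ≈ 168.4 / 813 = 0.207 mm/yr.
For B, 0.207 mm/year × 644 years = 133.3 mm.

133.3 mm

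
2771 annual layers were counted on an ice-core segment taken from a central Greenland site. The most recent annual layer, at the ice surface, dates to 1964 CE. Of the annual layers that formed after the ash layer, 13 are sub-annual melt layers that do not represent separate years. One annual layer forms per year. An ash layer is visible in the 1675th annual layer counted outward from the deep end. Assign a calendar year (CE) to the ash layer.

The ash layer sits at annual layer 1675 from the deep end, so 2771 − 1675 = 1096 annual layers formed after it.
1096 − 13 false = 1083 true annual layers after the ash layer.
1964 − 1083 = 881 CE.

881 CE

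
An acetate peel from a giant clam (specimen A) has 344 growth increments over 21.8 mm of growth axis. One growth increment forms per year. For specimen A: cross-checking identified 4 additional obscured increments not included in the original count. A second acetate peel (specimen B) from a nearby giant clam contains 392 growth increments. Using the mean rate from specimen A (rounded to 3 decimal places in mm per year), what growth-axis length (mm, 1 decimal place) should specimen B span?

Specimen A: after corrections the count is 344 + 4 = 348 growth increments.
A: Extension rate ≈ 21.8 / 348 = 0.063 mm/year.
Length of B = 0.063 × 392 = 24.7 mm.

24.7 mm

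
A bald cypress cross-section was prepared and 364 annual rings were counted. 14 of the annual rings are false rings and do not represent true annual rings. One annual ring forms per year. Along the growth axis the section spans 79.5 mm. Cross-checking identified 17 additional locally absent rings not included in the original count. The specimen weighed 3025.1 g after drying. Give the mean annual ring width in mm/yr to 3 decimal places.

0.217 mm/yr

Adjusted count: 364 − 14 + 17 = 367 annual rings.
79.5 mm over 367 years gives 79.5 / 367 ≈ 0.217 mm/yr.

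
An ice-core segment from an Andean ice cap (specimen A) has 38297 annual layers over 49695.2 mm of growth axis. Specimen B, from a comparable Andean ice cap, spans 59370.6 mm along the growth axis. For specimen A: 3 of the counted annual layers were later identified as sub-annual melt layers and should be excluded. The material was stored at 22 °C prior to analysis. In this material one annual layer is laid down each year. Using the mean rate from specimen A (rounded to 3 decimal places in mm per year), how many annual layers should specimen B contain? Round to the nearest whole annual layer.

Specimen A: after corrections the count is 38297 − 3 = 38294 annual layers.
A: Mean rate = 49695.2 mm / 38294 years ≈ 1.298 mm/year.
Specimen B: 59370.6 mm / 1.298 mm per year = 45740.06 years ≈ 45740 annual layers.

45740 annual layers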